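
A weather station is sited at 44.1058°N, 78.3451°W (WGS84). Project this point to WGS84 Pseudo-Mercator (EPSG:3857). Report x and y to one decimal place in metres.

x -8721336.6 m, y 5481829.6 m

Web Mercator is spherical with R = a = 6378137 m.
x = R·λ = 6378137 × -1.367379948 = -8721336.638 m.
y = R·ln tan(π/4 + φ/2) = 6378137 × 0.859471912 = 5481829.602 m.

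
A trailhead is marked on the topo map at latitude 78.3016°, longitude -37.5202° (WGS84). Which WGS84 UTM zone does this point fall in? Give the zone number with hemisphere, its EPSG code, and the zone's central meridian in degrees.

UTM zone = ⌊(λ + 180)/6⌋ + 1; -37.5202° ∈ [-42°, -36°) → zone 24.
Hemisphere: N (φ ≥ 0).
Central meridian λ₀ = 6×24 − 183 = -39°.
EPSG code: 32624.

Zone 24N (EPSG:32624), central meridian -39°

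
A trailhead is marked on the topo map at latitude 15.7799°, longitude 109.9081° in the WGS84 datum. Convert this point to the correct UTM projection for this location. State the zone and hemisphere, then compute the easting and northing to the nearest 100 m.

Longitude 109.9081° lies in the 6° band [108°, 114°), giving zone 49; latitude is north of the equator, so 49N.
Zone 49 central meridian λ₀ = 6×49 − 183 = 111°; Δλ = -1.0919°.
Transverse Mercator on WGS84 with k₀ = 0.9996 gives E = 383042.800 m, N = 1744892.480 m.

Zone 49N: E 383000 m, N 1744900 m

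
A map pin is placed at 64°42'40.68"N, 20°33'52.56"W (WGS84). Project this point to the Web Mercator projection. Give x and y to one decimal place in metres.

Web Mercator is spherical with R = a = 6378137 m.
x = R·λ = 6378137 × -0.358919979 = -2289240.800 m.
y = R·ln tan(π/4 + φ/2) = 6378137 × 1.494595409 = 9532734.277 m.

x -2289240.8 m, y 9532734.3 m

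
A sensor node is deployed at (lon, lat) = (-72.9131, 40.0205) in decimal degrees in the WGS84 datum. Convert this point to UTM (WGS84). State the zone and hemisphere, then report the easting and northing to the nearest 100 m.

Longitude -72.9131° lies in the 6° band [-78°, -72°), giving zone 18; latitude is north of the equator, so 18N.
Zone 18 central meridian λ₀ = 6×18 − 183 = -75°; Δλ = +2.0869°.
Transverse Mercator on WGS84 with k₀ = 0.9996 gives E = 678090.769 m, N = 4432118.685 m.

Zone 18N: E 678100 m, N 4432100 m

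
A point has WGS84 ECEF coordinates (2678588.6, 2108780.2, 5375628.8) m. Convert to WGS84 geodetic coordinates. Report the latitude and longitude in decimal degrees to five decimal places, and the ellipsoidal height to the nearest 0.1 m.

λ = atan2(Y, X) = 38.21239972°; p = √(X²+Y²) = 3409074.8 m.
Bowring's method on WGS84 (a = 6378137 m, b = 6356752.314 m) gives φ = 57.79200019°, h = 2603.532 m.

lat 57.79200°, lon 38.21240°, h 2603.5 m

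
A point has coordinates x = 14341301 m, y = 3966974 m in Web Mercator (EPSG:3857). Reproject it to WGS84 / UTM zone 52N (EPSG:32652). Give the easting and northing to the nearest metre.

E 484226 m, N 3710978 m

Web Mercator inverse (R = 6378137 m) → φ = 33.53829848°, λ = 128.83009882°.
UTM 52N forward: E = 484225.610 m, N = 3710978.270 m.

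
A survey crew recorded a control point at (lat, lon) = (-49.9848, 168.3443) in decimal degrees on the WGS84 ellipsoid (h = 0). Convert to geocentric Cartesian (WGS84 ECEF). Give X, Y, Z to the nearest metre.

X -4024425 m, Y 830174 m, Z -4861702 m

WGS84: a = 6378137 m, e² = 0.006694380; N(φ) = a/√(1−e²sin²φ) = 6390696.433 m.
X = (N+h)·cosφ·cosλ = -4024425.384 m; Y = (N+h)·cosφ·sinλ = 830173.896 m; Z = (N(1−e²)+h)·sinφ = -4861702.118 m.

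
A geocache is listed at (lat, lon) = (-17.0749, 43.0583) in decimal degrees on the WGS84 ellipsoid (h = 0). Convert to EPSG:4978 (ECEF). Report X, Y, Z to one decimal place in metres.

X 4456116.1 m, Y 4163880.7 m, Z -1860758.8 m

WGS84: a = 6378137 m, e² = 0.006694380; N(φ) = a/√(1−e²sin²φ) = 6379978.358 m.
X = (N+h)·cosφ·cosλ = 4456116.137 m; Y = (N+h)·cosφ·sinλ = 4163880.681 m; Z = (N(1−e²)+h)·sinφ = -1860758.783 m.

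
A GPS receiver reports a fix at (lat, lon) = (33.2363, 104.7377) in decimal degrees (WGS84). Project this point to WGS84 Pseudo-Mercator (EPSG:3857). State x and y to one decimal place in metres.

Web Mercator is spherical with R = a = 6378137 m.
x = R·λ = 6378137 × 1.828017716 = 11659347.431 m.
y = R·ln tan(π/4 + φ/2) = 6378137 × 0.615651718 = 3926711.003 m.

x 11659347.4 m, y 3926711.0 m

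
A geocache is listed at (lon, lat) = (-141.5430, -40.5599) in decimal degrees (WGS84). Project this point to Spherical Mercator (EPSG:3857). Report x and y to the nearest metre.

Web Mercator is spherical with R = a = 6378137 m.
x = R·λ = 6378137 × -2.470391383 = -15756494.685 m.
y = R·ln tan(π/4 + φ/2) = 6378137 × -0.775719014 = -4947642.144 m.

x -15756495 m, y -4947642 m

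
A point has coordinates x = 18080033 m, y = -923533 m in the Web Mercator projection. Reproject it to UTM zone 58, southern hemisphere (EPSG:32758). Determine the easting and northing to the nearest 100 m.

Web Mercator inverse (R = 6378137 m) → φ = -8.26739920°, λ = 162.41569981°.
UTM 58S forward: E = 215307.691 m, N = 9085216.872 m.

E 215300 m, N 9085200 m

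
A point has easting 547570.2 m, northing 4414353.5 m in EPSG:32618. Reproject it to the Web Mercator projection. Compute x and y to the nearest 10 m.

x -8287030 m, y 4848210 m

Unproject from UTM 18N (λ₀ = -75°) → φ = 39.87789978°, λ = -74.44370005°.
Web Mercator (R = 6378137 m): x = -8287034.783 m, y = 4848214.840 m.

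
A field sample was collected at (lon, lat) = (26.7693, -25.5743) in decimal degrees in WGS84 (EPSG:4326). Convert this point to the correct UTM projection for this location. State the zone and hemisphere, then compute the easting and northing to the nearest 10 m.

Zone 35S: E 476830 m, N 7171440 m

Longitude 26.7693° lies in the 6° band [24°, 30°), giving zone 35; latitude is south of the equator, so 35S.
Zone 35 central meridian λ₀ = 6×35 − 183 = 27°; Δλ = -0.2307°.
Transverse Mercator on WGS84 with k₀ = 0.9996 gives E = 476829.467 m, N = 7171438.225 m.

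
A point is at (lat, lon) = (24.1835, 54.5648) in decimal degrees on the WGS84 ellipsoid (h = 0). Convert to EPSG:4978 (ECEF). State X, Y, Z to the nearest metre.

WGS84: a = 6378137 m, e² = 0.006694380; N(φ) = a/√(1−e²sin²φ) = 6381722.818 m.
X = (N+h)·cosφ·cosλ = 3375287.465 m; Y = (N+h)·cosφ·sinλ = 4743316.712 m; Z = (N(1−e²)+h)·sinφ = 2596837.395 m.

X 3375287 m, Y 4743317 m, Z 2596837 m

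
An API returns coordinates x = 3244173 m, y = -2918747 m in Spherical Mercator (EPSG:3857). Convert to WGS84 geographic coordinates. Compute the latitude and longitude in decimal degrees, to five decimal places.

R = 6378137 m. λ = x/R = 29.14290190°.
φ = 2·arctan(exp(y/R)) − 90° = 2·arctan(0.63279) − 90° = -25.34960342°.

lat -25.34960°, lon 29.14290°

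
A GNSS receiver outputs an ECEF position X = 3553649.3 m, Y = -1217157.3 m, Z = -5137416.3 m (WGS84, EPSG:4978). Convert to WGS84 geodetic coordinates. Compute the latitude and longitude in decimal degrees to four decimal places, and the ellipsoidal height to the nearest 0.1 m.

lat -54.0101°, lon -18.9068°, h 14.5 m

λ = atan2(Y, X) = -18.90679979°; p = √(X²+Y²) = 3756314.0 m.
Bowring's method on WGS84 (a = 6378137 m, b = 6356752.314 m) gives φ = -54.01010025°, h = 14.529 m.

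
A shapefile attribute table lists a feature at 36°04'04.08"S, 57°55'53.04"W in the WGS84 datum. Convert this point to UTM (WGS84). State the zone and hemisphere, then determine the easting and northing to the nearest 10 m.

Zone 21S: E 416130 m, N 6008130 m

Longitude -57.9314° lies in the 6° band [-60°, -54°), giving zone 21; latitude is south of the equator, so 21S.
Zone 21 central meridian λ₀ = 6×21 − 183 = -57°; Δλ = -0.9314°.
Transverse Mercator on WGS84 with k₀ = 0.9996 gives E = 416125.902 m, N = 6008130.110 m.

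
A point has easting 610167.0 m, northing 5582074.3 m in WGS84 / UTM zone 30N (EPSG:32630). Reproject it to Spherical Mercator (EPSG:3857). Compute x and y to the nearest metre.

x -161469 m, y 6512417 m

Unproject from UTM 30N (λ₀ = -3°) → φ = 50.38039981°, λ = -1.45049954°.
Web Mercator (R = 6378137 m): x = -161468.870 m, y = 6512416.885 m.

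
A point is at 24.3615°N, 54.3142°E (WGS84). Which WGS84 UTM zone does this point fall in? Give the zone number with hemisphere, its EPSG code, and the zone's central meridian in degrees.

UTM zone = ⌊(λ + 180)/6⌋ + 1; 54.3142° ∈ [54°, 60°) → zone 40.
Hemisphere: N (φ ≥ 0).
Central meridian λ₀ = 6×40 − 183 = 57°.
EPSG code: 32640.

Zone 40N (EPSG:32640), central meridian 57°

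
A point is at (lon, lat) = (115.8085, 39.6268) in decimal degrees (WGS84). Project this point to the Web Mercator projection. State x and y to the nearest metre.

Web Mercator is spherical with R = a = 6378137 m.
x = R·λ = 6378137 × 2.021239627 = 12891743.250 m.
y = R·ln tan(π/4 + φ/2) = 6378137 × 0.754429884 = 4811857.158 m.

x 12891743 m, y 4811857 m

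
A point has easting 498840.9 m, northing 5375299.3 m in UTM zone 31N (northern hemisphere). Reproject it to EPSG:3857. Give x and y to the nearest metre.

x 332211 m, y 6195620 m

Unproject from UTM 31N (λ₀ = 3°) → φ = 48.53080003°, λ = 2.98429980°.
Web Mercator (R = 6378137 m): x = 332210.734 m, y = 6195619.756 m.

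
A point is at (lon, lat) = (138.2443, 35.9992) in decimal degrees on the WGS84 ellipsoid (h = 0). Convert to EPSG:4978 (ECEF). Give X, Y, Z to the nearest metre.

WGS84: a = 6378137 m, e² = 0.006694380; N(φ) = a/√(1−e²sin²φ) = 6385525.376 m.
X = (N+h)·cosφ·cosλ = -3853828.172 m; Y = (N+h)·cosφ·sinλ = 3440362.026 m; Z = (N(1−e²)+h)·sinφ = 3728119.861 m.

X -3853828 m, Y 3440362 m, Z 3728120 m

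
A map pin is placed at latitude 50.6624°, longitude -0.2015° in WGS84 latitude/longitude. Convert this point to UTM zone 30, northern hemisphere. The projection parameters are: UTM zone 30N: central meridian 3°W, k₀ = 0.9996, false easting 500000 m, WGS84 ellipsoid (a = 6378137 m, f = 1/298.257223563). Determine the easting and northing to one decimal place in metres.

E 697775.8 m, N 5616020.6 m

Zone 30 central meridian λ₀ = 6×30 − 183 = -3°; Δλ = +2.7985°.
Transverse Mercator on WGS84 with k₀ = 0.9996 gives E = 697775.825 m, N = 5616020.559 m.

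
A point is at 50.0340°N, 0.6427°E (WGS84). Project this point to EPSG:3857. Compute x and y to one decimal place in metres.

Web Mercator is spherical with R = a = 6378137 m.
x = R·λ = 6378137 × 0.011217231 = 71545.037 m.
y = R·ln tan(π/4 + φ/2) = 6378137 × 1.011606700 = 6452166.125 m.

x 71545.0 m, y 6452166.1 m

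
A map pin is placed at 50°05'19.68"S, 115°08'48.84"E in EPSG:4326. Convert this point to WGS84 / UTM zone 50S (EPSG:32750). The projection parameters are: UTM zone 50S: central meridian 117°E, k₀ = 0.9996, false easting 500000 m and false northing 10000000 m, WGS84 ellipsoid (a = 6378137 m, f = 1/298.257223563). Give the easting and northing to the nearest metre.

Zone 50 central meridian λ₀ = 6×50 − 183 = 117°; Δλ = -1.8531°.
Transverse Mercator on WGS84 with k₀ = 0.9996 gives E = 367442.582 m, N = 4449851.518 m.

E 367443 m, N 4449852 m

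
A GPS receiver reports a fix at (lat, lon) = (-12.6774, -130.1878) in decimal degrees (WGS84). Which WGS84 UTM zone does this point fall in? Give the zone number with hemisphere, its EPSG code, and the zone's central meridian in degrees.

Zone 9S (EPSG:32709), central meridian -129°

UTM zone = ⌊(λ + 180)/6⌋ + 1; -130.1878° ∈ [-132°, -126°) → zone 9.
Hemisphere: S (φ < 0).
Central meridian λ₀ = 6×9 − 183 = -129°.
EPSG code: 32709.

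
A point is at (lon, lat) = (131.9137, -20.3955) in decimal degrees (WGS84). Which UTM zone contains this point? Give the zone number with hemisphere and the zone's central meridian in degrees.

UTM zone = ⌊(λ + 180)/6⌋ + 1; 131.9137° ∈ [126°, 132°) → zone 52.
Hemisphere: S (φ < 0).
Central meridian λ₀ = 6×52 − 183 = 129°.

Zone 52S, central meridian 129°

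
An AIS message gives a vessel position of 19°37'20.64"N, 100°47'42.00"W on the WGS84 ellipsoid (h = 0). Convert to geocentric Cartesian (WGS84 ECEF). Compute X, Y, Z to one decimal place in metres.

WGS84: a = 6378137 m, e² = 0.006694380; N(φ) = a/√(1−e²sin²φ) = 6380545.978 m.
X = (N+h)·cosφ·cosλ = -1125647.198 m; Y = (N+h)·cosφ·sinλ = -5903648.215 m; Z = (N(1−e²)+h)·sinφ = 2128369.820 m.

X -1125647.2 m, Y -5903648.2 m, Z 2128369.8 m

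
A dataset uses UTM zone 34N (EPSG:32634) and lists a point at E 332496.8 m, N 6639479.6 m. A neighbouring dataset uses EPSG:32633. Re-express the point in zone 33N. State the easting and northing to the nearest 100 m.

UTM 34N → geographic: φ = 59.85890005°, λ = 18.00900051°.
UTM 33N (λ₀ = 15°) forward: E = 668510.842 m, N = 6639525.268 m.

E 668500 m, N 6639500 m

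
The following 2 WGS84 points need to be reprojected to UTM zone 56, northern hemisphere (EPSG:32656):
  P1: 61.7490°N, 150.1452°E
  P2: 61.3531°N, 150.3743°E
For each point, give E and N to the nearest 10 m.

P1: E 349280 m, N 6849530 m; P2: E 359590 m, N 6804940 m

UTM zone 56N: λ₀ = 153°, k₀ = 0.9996.
P1 (61.7490°, 150.1452°) → (349279.077, 6849527.616) m.
P2 (61.3531°, 150.3743°) → (359592.494, 6804942.404) m.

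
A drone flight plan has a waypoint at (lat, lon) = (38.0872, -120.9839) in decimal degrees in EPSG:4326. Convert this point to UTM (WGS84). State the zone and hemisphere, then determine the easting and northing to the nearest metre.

Zone 10N: E 676807 m, N 4217409 m

Longitude -120.9839° lies in the 6° band [-126°, -120°), giving zone 10; latitude is north of the equator, so 10N.
Zone 10 central meridian λ₀ = 6×10 − 183 = -123°; Δλ = +2.0161°.
Transverse Mercator on WGS84 with k₀ = 0.9996 gives E = 676807.199 m, N = 4217409.432 m.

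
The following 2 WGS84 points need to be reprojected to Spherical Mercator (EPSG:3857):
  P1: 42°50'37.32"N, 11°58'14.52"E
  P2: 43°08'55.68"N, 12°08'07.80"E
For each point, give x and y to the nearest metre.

P1: x 1332572 m, y 5288212 m; P2: x 1350918 m, y 5334648 m

Web Mercator: x = R·λ, y = R·ln tan(π/4+φ/2), R = 6378137 m.
P1 (42.8437°, 11.9707°) → (1332572.228, 5288211.572) m.
P2 (43.1488°, 12.1355°) → (1350917.681, 5334648.220) m.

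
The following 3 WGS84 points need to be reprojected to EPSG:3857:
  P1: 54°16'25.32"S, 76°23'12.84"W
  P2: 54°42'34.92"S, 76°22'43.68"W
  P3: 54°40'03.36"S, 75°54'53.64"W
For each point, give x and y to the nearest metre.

Web Mercator: x = R·λ, y = R·ln tan(π/4+φ/2), R = 6378137 m.
P1 (-54.2737°, -76.3869°) → (-8503350.811, -7222163.155) m.
P2 (-54.7097°, -76.3788°) → (-8502449.123, -7305727.428) m.
P3 (-54.6676°, -75.9149°) → (-8450808.012, -7297619.479) m.

P1: x -8503351 m, y -7222163 m; P2: x -8502449 m, y -7305727 m; P3: x -8450808 m, y -7297619 m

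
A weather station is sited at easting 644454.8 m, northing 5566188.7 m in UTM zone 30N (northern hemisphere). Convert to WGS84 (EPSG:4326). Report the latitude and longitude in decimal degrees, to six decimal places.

lat 50.230200°, lon -0.974600°

Zone 30N: λ₀ = -3°, k₀ = 0.9996, false easting 500000 m.
Meridian distance M = (N − FN)/k₀ = 5568416.1 m.
Inverse transverse Mercator on WGS84 gives φ = 50.23019962°, λ = -0.97459982°.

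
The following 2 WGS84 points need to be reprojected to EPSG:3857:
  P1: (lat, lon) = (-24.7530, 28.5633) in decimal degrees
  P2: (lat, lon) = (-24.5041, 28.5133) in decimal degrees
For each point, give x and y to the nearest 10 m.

P1: x 3179650 m, y -2845440 m; P2: x 3174090 m, y -2814960 m

Web Mercator: x = R·λ, y = R·ln tan(π/4+φ/2), R = 6378137 m.
P1 (-24.7530°, 28.5633°) → (3179652.011, -2845436.599) m.
P2 (-24.5041°, 28.5133°) → (3174086.037, -2814956.311) m.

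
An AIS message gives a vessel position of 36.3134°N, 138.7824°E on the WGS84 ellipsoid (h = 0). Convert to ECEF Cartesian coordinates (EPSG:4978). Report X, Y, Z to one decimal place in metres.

X -3870495.6 m, Y 3390463.5 m, Z 3756269.6 m

WGS84: a = 6378137 m, e² = 0.006694380; N(φ) = a/√(1−e²sin²φ) = 6385637.306 m.
X = (N+h)·cosφ·cosλ = -3870495.649 m; Y = (N+h)·cosφ·sinλ = 3390463.476 m; Z = (N(1−e²)+h)·sinφ = 3756269.572 m.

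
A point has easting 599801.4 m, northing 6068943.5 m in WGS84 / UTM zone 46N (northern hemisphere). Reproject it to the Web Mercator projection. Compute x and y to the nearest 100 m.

x 10525400 m, y 7315000 m

Unproject from UTM 46N (λ₀ = 93°) → φ = 54.75780030°, λ = 94.55089943°.
Web Mercator (R = 6378137 m): x = 10525357.979 m, y = 7315001.272 m.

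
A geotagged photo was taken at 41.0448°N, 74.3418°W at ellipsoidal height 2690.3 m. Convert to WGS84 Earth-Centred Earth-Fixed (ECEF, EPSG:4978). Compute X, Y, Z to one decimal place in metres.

X 1300734.4 m, Y -4640503.0 m, Z 4167943.4 m

WGS84: a = 6378137 m, e² = 0.006694380; N(φ) = a/√(1−e²sin²φ) = 6387362.335 m.
X = (N+h)·cosφ·cosλ = 1300734.360 m; Y = (N+h)·cosφ·sinλ = -4640502.997 m; Z = (N(1−e²)+h)·sinφ = 4167943.364 m.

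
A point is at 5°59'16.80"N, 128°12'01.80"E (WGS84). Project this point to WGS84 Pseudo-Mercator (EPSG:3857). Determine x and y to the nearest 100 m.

Web Mercator is spherical with R = a = 6378137 m.
x = R·λ = 6378137 × 2.237520828 = 14271214.379 m.
y = R·ln tan(π/4 + φ/2) = 6378137 × 0.104701087 = 667797.880 m.

x 14271200 m, y 667800 m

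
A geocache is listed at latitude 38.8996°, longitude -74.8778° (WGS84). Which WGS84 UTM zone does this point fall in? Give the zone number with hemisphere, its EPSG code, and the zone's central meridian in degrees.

UTM zone = ⌊(λ + 180)/6⌋ + 1; -74.8778° ∈ [-78°, -72°) → zone 18.
Hemisphere: N (φ ≥ 0).
Central meridian λ₀ = 6×18 − 183 = -75°.
EPSG code: 32618.

Zone 18N (EPSG:32618), central meridian -75°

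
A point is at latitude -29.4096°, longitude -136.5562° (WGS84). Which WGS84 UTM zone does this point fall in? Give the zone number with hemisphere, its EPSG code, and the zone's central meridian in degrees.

UTM zone = ⌊(λ + 180)/6⌋ + 1; -136.5562° ∈ [-138°, -132°) → zone 8.
Hemisphere: S (φ < 0).
Central meridian λ₀ = 6×8 − 183 = -135°.
EPSG code: 32708.

Zone 8S (EPSG:32708), central meridian -135°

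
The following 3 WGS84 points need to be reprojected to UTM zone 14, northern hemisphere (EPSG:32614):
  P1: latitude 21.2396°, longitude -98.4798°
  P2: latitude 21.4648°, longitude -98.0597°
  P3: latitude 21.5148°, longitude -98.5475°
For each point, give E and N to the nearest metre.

P1: E 553978 m, N 2348754 m; P2: E 597422 m, N 2373882 m; P3: E 546865 m, N 2379192 m

UTM zone 14N: λ₀ = -99°, k₀ = 0.9996.
P1 (21.2396°, -98.4798°) → (553977.569, 2348753.972) m.
P2 (21.4648°, -98.0597°) → (597421.747, 2373882.286) m.
P3 (21.5148°, -98.5475°) → (546865.005, 2379191.568) m.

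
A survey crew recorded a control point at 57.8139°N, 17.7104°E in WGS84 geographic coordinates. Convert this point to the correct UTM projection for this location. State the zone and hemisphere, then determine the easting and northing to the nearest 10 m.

Longitude 17.7104° lies in the 6° band [12°, 18°), giving zone 33; latitude is north of the equator, so 33N.
Zone 33 central meridian λ₀ = 6×33 − 183 = 15°; Δλ = +2.7104°.
Transverse Mercator on WGS84 with k₀ = 0.9996 gives E = 661013.971 m, N = 6411215.467 m.

Zone 33N: E 661010 m, N 6411220 m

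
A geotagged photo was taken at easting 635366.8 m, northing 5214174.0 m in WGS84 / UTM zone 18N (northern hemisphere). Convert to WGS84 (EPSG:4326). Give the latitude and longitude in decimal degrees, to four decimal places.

Zone 18N: λ₀ = -75°, k₀ = 0.9996, false easting 500000 m.
Meridian distance M = (N − FN)/k₀ = 5216260.5 m.
Inverse transverse Mercator on WGS84 gives φ = 47.06719986°, λ = -73.21720023°.

lat 47.0672°, lon -73.2172°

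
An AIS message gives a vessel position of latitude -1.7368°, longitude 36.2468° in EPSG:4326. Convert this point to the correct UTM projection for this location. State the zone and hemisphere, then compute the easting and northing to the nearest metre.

Longitude 36.2468° lies in the 6° band [36°, 42°), giving zone 37; latitude is south of the equator, so 37S.
Zone 37 central meridian λ₀ = 6×37 − 183 = 39°; Δλ = -2.7532°.
Transverse Mercator on WGS84 with k₀ = 0.9996 gives E = 193659.082 m, N = 9807807.620 m.

Zone 37S: E 193659 m, N 9807808 m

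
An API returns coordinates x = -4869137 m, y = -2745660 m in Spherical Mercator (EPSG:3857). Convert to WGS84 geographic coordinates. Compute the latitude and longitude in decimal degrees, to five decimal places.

lat -23.93640°, lon -43.74020°

R = 6378137 m. λ = x/R = -43.74020188°.
φ = 2·arctan(exp(y/R)) − 90° = 2·arctan(0.65020) − 90° = -23.93639930°.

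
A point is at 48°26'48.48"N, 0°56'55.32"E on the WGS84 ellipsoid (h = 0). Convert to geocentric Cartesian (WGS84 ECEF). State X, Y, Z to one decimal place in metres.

WGS84: a = 6378137 m, e² = 0.006694380; N(φ) = a/√(1−e²sin²φ) = 6390126.346 m.
X = (N+h)·cosφ·cosλ = 4238086.768 m; Y = (N+h)·cosφ·sinλ = 70180.394 m; Z = (N(1−e²)+h)·sinφ = 4749975.633 m.

X 4238086.8 m, Y 70180.4 m, Z 4749975.6 m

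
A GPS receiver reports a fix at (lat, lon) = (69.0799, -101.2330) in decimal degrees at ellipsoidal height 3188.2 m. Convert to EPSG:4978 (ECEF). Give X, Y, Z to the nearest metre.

WGS84: a = 6378137 m, e² = 0.006694380; N(φ) = a/√(1−e²sin²φ) = 6396845.944 m.
X = (N+h)·cosφ·cosλ = -445161.753 m; Y = (N+h)·cosφ·sinλ = -2241454.790 m; Z = (N(1−e²)+h)·sinφ = 5938139.217 m.

X -445162 m, Y -2241455 m, Z 5938139 m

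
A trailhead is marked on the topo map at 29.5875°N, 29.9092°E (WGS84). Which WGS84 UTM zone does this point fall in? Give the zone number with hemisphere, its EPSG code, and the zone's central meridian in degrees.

UTM zone = ⌊(λ + 180)/6⌋ + 1; 29.9092° ∈ [24°, 30°) → zone 35.
Hemisphere: N (φ ≥ 0).
Central meridian λ₀ = 6×35 − 183 = 27°.
EPSG code: 32635.

Zone 35N (EPSG:32635), central meridian 27°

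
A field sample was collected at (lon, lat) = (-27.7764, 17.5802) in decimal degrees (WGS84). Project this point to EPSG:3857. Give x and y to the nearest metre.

x -3092055 m, y 1988470 m

Web Mercator is spherical with R = a = 6378137 m.
x = R·λ = 6378137 × -0.484789634 = -3092054.704 m.
y = R·ln tan(π/4 + φ/2) = 6378137 × 0.311763396 = 1988469.652 m.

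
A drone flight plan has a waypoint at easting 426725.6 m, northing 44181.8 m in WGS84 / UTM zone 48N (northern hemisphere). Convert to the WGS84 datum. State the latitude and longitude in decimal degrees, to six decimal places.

lat 0.399700°, lon 104.341500°

Zone 48N: λ₀ = 105°, k₀ = 0.9996, false easting 500000 m.
Meridian distance M = (N − FN)/k₀ = 44199.5 m.
Inverse transverse Mercator on WGS84 gives φ = 0.39969996°, λ = 104.34150014°.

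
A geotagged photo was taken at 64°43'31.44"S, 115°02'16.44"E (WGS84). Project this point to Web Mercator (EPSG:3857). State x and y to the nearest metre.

x 12805960 m, y -9536410 m

Web Mercator is spherical with R = a = 6378137 m.
x = R·λ = 6378137 × 2.007790120 = 12805960.450 m.
y = R·ln tan(π/4 + φ/2) = 6378137 × -1.495171643 = -9536409.579 m.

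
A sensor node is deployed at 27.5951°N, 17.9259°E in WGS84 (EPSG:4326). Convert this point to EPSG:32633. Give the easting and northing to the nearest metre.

E 788822 m, N 3055769 m

Zone 33 central meridian λ₀ = 6×33 − 183 = 15°; Δλ = +2.9259°.
Transverse Mercator on WGS84 with k₀ = 0.9996 gives E = 788822.166 m, N = 3055768.827 m.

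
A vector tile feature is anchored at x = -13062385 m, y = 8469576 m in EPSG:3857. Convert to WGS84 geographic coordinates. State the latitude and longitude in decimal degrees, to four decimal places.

lat 60.3122°, lon -117.3414°

R = 6378137 m. λ = x/R = -117.34140093°.
φ = 2·arctan(exp(y/R)) − 90° = 2·arctan(3.77314) − 90° = 60.31219908°.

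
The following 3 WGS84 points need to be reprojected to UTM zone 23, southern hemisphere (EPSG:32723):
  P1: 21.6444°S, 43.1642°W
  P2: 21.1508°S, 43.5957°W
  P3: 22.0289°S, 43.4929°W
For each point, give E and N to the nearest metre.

P1: E 689985 m, N 7605409 m; P2: E 645811 m, N 7660518 m; P3: E 655546 m, N 7563207 m

UTM zone 23S: λ₀ = -45°, k₀ = 0.9996.
P1 (-21.6444°, -43.1642°) → (689985.435, 7605409.232) m.
P2 (-21.1508°, -43.5957°) → (645811.009, 7660517.923) m.
P3 (-22.0289°, -43.4929°) → (655545.574, 7563206.792) m.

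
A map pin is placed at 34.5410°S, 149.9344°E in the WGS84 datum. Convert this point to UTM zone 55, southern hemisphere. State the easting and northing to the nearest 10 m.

Zone 55 central meridian λ₀ = 6×55 − 183 = 147°; Δλ = +2.9344°.
Transverse Mercator on WGS84 with k₀ = 0.9996 gives E = 769297.858 m, N = 6173944.308 m.

E 769300 m, N 6173940 m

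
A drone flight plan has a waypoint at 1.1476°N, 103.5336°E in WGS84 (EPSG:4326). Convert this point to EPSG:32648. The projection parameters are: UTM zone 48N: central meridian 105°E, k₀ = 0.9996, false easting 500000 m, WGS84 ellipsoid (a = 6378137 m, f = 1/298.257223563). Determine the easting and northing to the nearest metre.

E 336841 m, N 126886 m

Zone 48 central meridian λ₀ = 6×48 − 183 = 105°; Δλ = -1.4664°.
Transverse Mercator on WGS84 with k₀ = 0.9996 gives E = 336840.986 m, N = 126886.275 m.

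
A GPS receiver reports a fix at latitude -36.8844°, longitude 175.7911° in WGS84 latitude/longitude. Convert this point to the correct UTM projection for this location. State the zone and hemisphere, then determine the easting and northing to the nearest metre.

Longitude 175.7911° lies in the 6° band [174°, 180°), giving zone 60; latitude is south of the equator, so 60S.
Zone 60 central meridian λ₀ = 6×60 − 183 = 177°; Δλ = -1.2089°.
Transverse Mercator on WGS84 with k₀ = 0.9996 gives E = 392271.960 m, N = 5917269.205 m.

Zone 60S: E 392272 m, N 5917269 m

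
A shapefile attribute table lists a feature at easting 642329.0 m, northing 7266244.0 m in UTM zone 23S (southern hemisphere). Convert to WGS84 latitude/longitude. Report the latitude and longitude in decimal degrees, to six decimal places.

lat -24.711700°, lon -43.592900°

Zone 23S: λ₀ = -45°, k₀ = 0.9996, false easting 500000 m, false northing 10000000 m.
Meridian distance M = (N − FN)/k₀ = -2734849.9 m.
Inverse transverse Mercator on WGS84 gives φ = -24.71169961°, λ = -43.59289956°.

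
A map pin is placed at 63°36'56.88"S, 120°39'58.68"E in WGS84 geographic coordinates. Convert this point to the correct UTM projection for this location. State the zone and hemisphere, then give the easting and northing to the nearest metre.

Zone 51S: E 384308 m, N 2943686 m

Longitude 120.6663° lies in the 6° band [120°, 126°), giving zone 51; latitude is south of the equator, so 51S.
Zone 51 central meridian λ₀ = 6×51 − 183 = 123°; Δλ = -2.3337°.
Transverse Mercator on WGS84 with k₀ = 0.9996 gives E = 384308.340 m, N = 2943686.069 m.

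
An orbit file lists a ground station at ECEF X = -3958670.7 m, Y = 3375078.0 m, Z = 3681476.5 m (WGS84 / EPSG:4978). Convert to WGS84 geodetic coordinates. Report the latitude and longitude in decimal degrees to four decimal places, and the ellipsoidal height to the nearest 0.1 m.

lat 35.4681°, lon 139.5498°, h 2051.6 m

λ = atan2(Y, X) = 139.54979949°; p = √(X²+Y²) = 5202136.6 m.
Bowring's method on WGS84 (a = 6378137 m, b = 6356752.314 m) gives φ = 35.46810021°, h = 2051.641 m.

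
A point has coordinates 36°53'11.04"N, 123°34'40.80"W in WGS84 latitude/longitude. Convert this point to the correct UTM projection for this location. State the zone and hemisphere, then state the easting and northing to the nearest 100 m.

Zone 10N: E 448500 m, N 4082400 m

Longitude -123.5780° lies in the 6° band [-126°, -120°), giving zone 10; latitude is north of the equator, so 10N.
Zone 10 central meridian λ₀ = 6×10 − 183 = -123°; Δλ = -0.5780°.
Transverse Mercator on WGS84 with k₀ = 0.9996 gives E = 448495.180 m, N = 4082426.411 m.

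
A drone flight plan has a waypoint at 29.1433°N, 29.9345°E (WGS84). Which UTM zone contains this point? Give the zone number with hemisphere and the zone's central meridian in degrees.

Zone 35N, central meridian 27°

UTM zone = ⌊(λ + 180)/6⌋ + 1; 29.9345° ∈ [24°, 30°) → zone 35.
Hemisphere: N (φ ≥ 0).
Central meridian λ₀ = 6×35 − 183 = 27°.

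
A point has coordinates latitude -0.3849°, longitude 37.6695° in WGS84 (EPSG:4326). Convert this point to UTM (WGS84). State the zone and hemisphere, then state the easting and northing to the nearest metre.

Longitude 37.6695° lies in the 6° band [36°, 42°), giving zone 37; latitude is south of the equator, so 37S.
Zone 37 central meridian λ₀ = 6×37 − 183 = 39°; Δλ = -1.3305°.
Transverse Mercator on WGS84 with k₀ = 0.9996 gives E = 351938.584 m, N = 9957445.429 m.

Zone 37S: E 351939 m, N 9957445 m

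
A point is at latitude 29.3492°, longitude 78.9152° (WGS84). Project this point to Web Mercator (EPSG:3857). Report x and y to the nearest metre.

Web Mercator is spherical with R = a = 6378137 m.
x = R·λ = 6378137 × 1.377330070 = 8784799.880 m.
y = R·ln tan(π/4 + φ/2) = 6378137 × 0.536232899 = 3420166.892 m.

x 8784800 m, y 3420167 m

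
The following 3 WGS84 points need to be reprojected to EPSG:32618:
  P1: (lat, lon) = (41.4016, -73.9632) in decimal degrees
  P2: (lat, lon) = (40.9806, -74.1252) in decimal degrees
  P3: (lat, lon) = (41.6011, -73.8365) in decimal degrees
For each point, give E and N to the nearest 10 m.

P1: E 586670 m, N 4583860 m; P2: E 573590 m, N 4536970 m; P3: E 596960 m, N 4606140 m

UTM zone 18N: λ₀ = -75°, k₀ = 0.9996.
P1 (41.4016°, -73.9632°) → (586665.662, 4583858.634) m.
P2 (40.9806°, -74.1252°) → (573593.993, 4536971.942) m.
P3 (41.6011°, -73.8365°) → (596958.556, 4606142.032) m.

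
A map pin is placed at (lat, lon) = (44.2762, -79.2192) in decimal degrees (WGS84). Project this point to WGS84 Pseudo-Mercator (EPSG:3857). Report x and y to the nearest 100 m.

Web Mercator is spherical with R = a = 6378137 m.
x = R·λ = 6378137 × -1.382635871 = -8818641.005 m.
y = R·ln tan(π/4 + φ/2) = 6378137 × 0.863619695 = 5508284.733 m.

x -8818600 m, y 5508300 m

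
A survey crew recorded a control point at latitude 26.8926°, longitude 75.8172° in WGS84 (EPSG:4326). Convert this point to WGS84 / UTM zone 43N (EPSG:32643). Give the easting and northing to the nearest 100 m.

Zone 43 central meridian λ₀ = 6×43 − 183 = 75°; Δλ = +0.8172°.
Transverse Mercator on WGS84 with k₀ = 0.9996 gives E = 581157.173 m, N = 2974801.594 m.

E 581200 m, N 2974800 m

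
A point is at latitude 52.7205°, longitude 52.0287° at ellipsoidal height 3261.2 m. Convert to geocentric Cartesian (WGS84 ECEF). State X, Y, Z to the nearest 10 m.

X 2383200 m, Y 3053510 m, Z 5054360 m

WGS84: a = 6378137 m, e² = 0.006694380; N(φ) = a/√(1−e²sin²φ) = 6391696.557 m.
X = (N+h)·cosφ·cosλ = 2383204.630 m; Y = (N+h)·cosφ·sinλ = 3053514.308 m; Z = (N(1−e²)+h)·sinφ = 5054359.175 m.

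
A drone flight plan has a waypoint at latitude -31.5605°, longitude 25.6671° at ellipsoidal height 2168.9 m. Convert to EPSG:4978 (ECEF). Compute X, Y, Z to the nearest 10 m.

WGS84: a = 6378137 m, e² = 0.006694380; N(φ) = a/√(1−e²sin²φ) = 6383993.487 m.
X = (N+h)·cosφ·cosλ = 4904629.833 m; Y = (N+h)·cosφ·sinλ = 2356971.280 m; Z = (N(1−e²)+h)·sinφ = -3320140.009 m.

X 4904630 m, Y 2356970 m, Z -3320140 m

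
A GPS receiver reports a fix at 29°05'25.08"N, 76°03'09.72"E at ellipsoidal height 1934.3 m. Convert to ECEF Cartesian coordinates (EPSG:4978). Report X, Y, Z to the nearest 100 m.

WGS84: a = 6378137 m, e² = 0.006694380; N(φ) = a/√(1−e²sin²φ) = 6383189.397 m.
X = (N+h)·cosφ·cosλ = 1344863.950 m; Y = (N+h)·cosφ·sinλ = 5415168.622 m; Z = (N(1−e²)+h)·sinφ = 3083591.469 m.

X 1344900 m, Y 5415200 m, Z 3083600 m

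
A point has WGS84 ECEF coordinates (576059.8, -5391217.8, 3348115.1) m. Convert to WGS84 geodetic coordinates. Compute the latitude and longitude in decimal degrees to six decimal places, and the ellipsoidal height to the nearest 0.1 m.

λ = atan2(Y, X) = -83.90100006°; p = √(X²+Y²) = 5421906.9 m.
Bowring's method on WGS84 (a = 6378137 m, b = 6356752.314 m) gives φ = 31.86829966°, h = 146.167 m.

lat 31.868300°, lon -83.901000°, h 146.2 m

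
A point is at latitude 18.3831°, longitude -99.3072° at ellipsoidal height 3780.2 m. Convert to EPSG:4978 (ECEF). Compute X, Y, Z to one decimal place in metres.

WGS84: a = 6378137 m, e² = 0.006694380; N(φ) = a/√(1−e²sin²φ) = 6380261.367 m.
X = (N+h)·cosφ·cosλ = -979788.933 m; Y = (N+h)·cosφ·sinλ = -5978503.479 m; Z = (N(1−e²)+h)·sinφ = 1999859.699 m.

X -979788.9 m, Y -5978503.5 m, Z 1999859.7 m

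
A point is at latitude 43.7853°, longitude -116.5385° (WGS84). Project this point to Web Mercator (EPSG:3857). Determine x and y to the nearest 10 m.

Web Mercator is spherical with R = a = 6378137 m.
x = R·λ = 6378137 × -2.033980530 = -12973006.478 m.
y = R·ln tan(π/4 + φ/2) = 6378137 × 0.851702740 = 5432276.757 m.

x -12973010 m, y 5432280 m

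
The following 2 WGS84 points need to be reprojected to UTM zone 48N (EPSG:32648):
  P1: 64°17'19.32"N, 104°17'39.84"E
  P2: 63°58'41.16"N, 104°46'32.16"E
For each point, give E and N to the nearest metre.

P1: E 465845 m, N 7129375 m; P2: E 489016 m, N 7094593 m

UTM zone 48N: λ₀ = 105°, k₀ = 0.9996.
P1 (64.2887°, 104.2944°) → (465844.642, 7129374.934) m.
P2 (63.9781°, 104.7756°) → (489015.537, 7094593.119) m.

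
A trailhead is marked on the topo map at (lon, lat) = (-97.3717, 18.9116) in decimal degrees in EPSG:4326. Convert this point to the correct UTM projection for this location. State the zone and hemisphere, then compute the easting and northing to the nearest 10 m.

Zone 14N: E 671490 m, N 2091840 m

Longitude -97.3717° lies in the 6° band [-102°, -96°), giving zone 14; latitude is north of the equator, so 14N.
Zone 14 central meridian λ₀ = 6×14 − 183 = -99°; Δλ = +1.6283°.
Transverse Mercator on WGS84 with k₀ = 0.9996 gives E = 671487.055 m, N = 2091836.160 m.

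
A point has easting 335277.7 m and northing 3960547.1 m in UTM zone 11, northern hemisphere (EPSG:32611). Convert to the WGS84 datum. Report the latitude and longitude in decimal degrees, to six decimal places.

lat 35.775200°, lon -118.822400°

Zone 11N: λ₀ = -117°, k₀ = 0.9996, false easting 500000 m.
Meridian distance M = (N − FN)/k₀ = 3962132.0 m.
Inverse transverse Mercator on WGS84 gives φ = 35.77520016°, λ = -118.82239970°.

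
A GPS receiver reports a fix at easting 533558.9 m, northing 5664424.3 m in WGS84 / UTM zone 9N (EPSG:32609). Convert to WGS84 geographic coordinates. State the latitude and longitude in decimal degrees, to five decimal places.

Zone 9N: λ₀ = -129°, k₀ = 0.9996, false easting 500000 m.
Meridian distance M = (N − FN)/k₀ = 5666691.0 m.
Inverse transverse Mercator on WGS84 gives φ = 51.13030038°, λ = -128.52040014°.

lat 51.13030°, lon -128.52040°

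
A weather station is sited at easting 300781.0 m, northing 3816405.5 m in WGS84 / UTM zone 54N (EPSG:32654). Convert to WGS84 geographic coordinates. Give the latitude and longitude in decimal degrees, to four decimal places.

lat 34.4700°, lon 138.8309°

Zone 54N: λ₀ = 141°, k₀ = 0.9996, false easting 500000 m.
Meridian distance M = (N − FN)/k₀ = 3817932.7 m.
Inverse transverse Mercator on WGS84 gives φ = 34.46999957°, λ = 138.83089965°.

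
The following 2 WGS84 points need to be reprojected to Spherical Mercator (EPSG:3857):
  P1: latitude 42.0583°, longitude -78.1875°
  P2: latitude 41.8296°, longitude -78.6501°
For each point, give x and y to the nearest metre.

P1: x -8703793 m, y 5169717 m; P2: x -8755289 m, y 5135488 m

Web Mercator: x = R·λ, y = R·ln tan(π/4+φ/2), R = 6378137 m.
P1 (42.0583°, -78.1875°) → (-8703792.686, 5169716.506) m.
P2 (41.8296°, -78.6501°) → (-8755289.083, 5135488.428) m.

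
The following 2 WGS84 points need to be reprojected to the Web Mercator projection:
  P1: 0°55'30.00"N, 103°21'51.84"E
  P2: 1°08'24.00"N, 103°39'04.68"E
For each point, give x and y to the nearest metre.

Web Mercator: x = R·λ, y = R·ln tan(π/4+φ/2), R = 6378137 m.
P1 (0.9250°, 103.3644°) → (11506472.374, 102975.002) m.
P2 (1.1400°, 103.6513°) → (11538409.936, 126912.593) m.

P1: x 11506472 m, y 102975 m; P2: x 11538410 m, y 126913 m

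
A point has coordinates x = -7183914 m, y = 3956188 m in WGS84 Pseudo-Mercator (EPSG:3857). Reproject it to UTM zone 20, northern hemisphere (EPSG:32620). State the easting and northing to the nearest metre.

E 357419 m, N 3703060 m

Web Mercator inverse (R = 6378137 m) → φ = 33.45749943°, λ = -64.53419746°.
UTM 20N forward: E = 357419.159 m, N = 3703059.819 m.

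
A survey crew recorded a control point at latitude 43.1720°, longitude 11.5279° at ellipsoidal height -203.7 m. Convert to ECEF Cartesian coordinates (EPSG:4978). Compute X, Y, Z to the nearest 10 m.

WGS84: a = 6378137 m, e² = 0.006694380; N(φ) = a/√(1−e²sin²φ) = 6388154.304 m.
X = (N+h)·cosφ·cosλ = 4564773.364 m; Y = (N+h)·cosφ·sinλ = 931028.677 m; Z = (N(1−e²)+h)·sinφ = 4341317.689 m.

X 4564770 m, Y 931030 m, Z 4341320 m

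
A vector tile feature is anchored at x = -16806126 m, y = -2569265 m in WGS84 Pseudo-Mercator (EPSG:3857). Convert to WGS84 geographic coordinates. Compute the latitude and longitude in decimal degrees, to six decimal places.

lat -22.480096°, lon -150.971999°

R = 6378137 m. λ = x/R = -150.97199853°.
φ = 2·arctan(exp(y/R)) − 90° = 2·arctan(0.66843) − 90° = -22.48009633°.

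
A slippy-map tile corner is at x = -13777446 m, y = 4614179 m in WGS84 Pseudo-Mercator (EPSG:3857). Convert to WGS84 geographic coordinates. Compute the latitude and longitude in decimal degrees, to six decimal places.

R = 6378137 m. λ = x/R = -123.76490318°.
φ = 2·arctan(exp(y/R)) − 90° = 2·arctan(2.06151) − 90° = 38.24559866°.

lat 38.245599°, lon -123.764903°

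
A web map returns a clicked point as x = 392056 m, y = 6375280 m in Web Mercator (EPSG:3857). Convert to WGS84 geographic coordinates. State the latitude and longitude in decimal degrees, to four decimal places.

lat 49.5883°, lon 3.5219°

R = 6378137 m. λ = x/R = 3.52189897°.
φ = 2·arctan(exp(y/R)) − 90° = 2·arctan(2.71706) − 90° = 49.58830236°.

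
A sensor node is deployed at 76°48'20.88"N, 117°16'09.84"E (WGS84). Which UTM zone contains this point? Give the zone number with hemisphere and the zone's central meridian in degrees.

Zone 50N, central meridian 117°

UTM zone = ⌊(λ + 180)/6⌋ + 1; 117.2694° ∈ [114°, 120°) → zone 50.
Hemisphere: N (φ ≥ 0).
Central meridian λ₀ = 6×50 − 183 = 117°.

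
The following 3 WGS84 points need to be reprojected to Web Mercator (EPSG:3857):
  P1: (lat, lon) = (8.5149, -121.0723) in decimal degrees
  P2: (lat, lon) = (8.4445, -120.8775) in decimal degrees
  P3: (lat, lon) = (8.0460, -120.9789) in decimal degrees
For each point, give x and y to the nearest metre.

Web Mercator: x = R·λ, y = R·ln tan(π/4+φ/2), R = 6378137 m.
P1 (8.5149°, -121.0723°) → (-13477706.785, 951382.821) m.
P2 (8.4445°, -120.8775°) → (-13456021.748, 943459.310) m.
P3 (8.0460°, -120.9789°) → (-13467309.545, 898635.064) m.

P1: x -13477707 m, y 951383 m; P2: x -13456022 m, y 943459 m; P3: x -13467310 m, y 898635 m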